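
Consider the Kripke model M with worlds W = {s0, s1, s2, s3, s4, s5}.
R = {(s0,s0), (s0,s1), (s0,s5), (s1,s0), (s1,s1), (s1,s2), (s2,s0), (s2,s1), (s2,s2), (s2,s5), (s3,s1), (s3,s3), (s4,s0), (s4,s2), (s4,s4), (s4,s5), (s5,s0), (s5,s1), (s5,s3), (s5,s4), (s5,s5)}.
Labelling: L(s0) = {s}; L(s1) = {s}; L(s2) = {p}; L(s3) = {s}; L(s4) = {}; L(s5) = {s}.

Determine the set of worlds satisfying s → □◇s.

Let φ = s → □◇s. Evaluate φ at each world:
  s0 (successors {s0, s1, s5}): φ is true.
  s1 (successors {s0, s1, s2}): φ is true.
  s2 (successors {s0, s1, s2, s5}): φ is true.
  s3 (successors {s1, s3}): φ is true.
  s4 (successors {s0, s2, s4, s5}): φ is true.
  s5 (successors {s0, s1, s3, s4, s5}): φ is true.
For instance, at s4:
  At s4: s is false, □◇s is true, so s → □◇s is true.
    At s4: □◇s requires ◇s at every successor {s0, s2, s4, s5}.
      At s0: ◇s is true.
      At s2: ◇s is true.
      At s4: ◇s is true.
      At s5: ◇s is true.
    So □◇s is true at s4.
Satisfying worlds: {s0, s1, s2, s3, s4, s5}

s0, s1, s2, s3, s4, s5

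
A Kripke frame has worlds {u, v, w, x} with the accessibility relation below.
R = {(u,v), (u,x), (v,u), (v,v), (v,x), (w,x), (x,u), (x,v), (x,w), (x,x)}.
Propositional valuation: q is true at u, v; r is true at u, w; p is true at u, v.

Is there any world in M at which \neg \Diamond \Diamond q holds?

No

Let φ = \neg \Diamond \Diamond q. Evaluate φ at each world:
  u (successors {v, x}): φ is false.
  v (successors {u, v, x}): φ is false.
  w (successors {x}): φ is false.
  x (successors {u, v, w, x}): φ is false.
For instance, at w:
  At w: \Diamond \Diamond q is true, so \neg \Diamond \Diamond q is false.
    At w: \Diamond \Diamond q requires \Diamond q at some successor in {x}.
      \Diamond q holds at x, so \Diamond \Diamond q is true at w.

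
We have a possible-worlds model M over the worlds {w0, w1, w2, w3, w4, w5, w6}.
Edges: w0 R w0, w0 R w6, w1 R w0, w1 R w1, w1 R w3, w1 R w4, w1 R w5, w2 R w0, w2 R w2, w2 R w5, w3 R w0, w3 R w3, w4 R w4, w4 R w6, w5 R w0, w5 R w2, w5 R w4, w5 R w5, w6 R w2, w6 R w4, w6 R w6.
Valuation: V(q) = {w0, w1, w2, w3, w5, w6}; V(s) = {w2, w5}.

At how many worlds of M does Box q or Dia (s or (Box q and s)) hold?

6

Let φ = Box q or Dia (s or (Box q and s)). Evaluate φ at each world:
  w0 (successors {w0, w6}): φ is true.
  w1 (successors {w0, w1, w3, w4, w5}): φ is true.
  w2 (successors {w0, w2, w5}): φ is true.
  w3 (successors {w0, w3}): φ is true.
  w4 (successors {w4, w6}): φ is false.
  w5 (successors {w0, w2, w4, w5}): φ is true.
  w6 (successors {w2, w4, w6}): φ is true.
For instance, at w0:
  At w0: Box q is true, Dia (s or (Box q and s)) is false, so Box q or Dia (s or (Box q and s)) is true.
    At w0: Box q requires q at every successor {w0, w6}.
      At w0: q is true.
      At w6: q is true.
    So Box q is true at w0.
    At w0: Dia (s or (Box q and s)) requires s or (Box q and s) at some successor in {w0, w6}.
      At w0: s or (Box q and s) is false.
      At w6: s or (Box q and s) is false.
    So Dia (s or (Box q and s)) is false at w0.
Satisfying worlds: {w0, w1, w2, w3, w5, w6}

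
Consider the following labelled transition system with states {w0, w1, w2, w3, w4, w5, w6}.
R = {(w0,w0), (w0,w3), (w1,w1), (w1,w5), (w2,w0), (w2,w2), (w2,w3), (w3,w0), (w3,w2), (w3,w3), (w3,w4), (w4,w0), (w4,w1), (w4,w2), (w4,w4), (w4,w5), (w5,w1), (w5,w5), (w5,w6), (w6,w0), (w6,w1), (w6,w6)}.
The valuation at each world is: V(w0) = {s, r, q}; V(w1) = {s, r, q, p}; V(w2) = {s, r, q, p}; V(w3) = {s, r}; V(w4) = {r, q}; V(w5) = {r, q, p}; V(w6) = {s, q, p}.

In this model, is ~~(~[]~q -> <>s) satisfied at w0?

Yes

At w0: ~(~[]~q -> <>s) is false, so ~~(~[]~q -> <>s) is true.
  At w0: ~[]~q -> <>s is true, so ~(~[]~q -> <>s) is false.
    At w0: ~[]~q is true, <>s is true, so ~[]~q -> <>s is true.
      At w0: []~q is false, so ~[]~q is true.
      At w0: <>s requires s at some successor in {w0, w3}.
        s holds at w0, so <>s is true at w0.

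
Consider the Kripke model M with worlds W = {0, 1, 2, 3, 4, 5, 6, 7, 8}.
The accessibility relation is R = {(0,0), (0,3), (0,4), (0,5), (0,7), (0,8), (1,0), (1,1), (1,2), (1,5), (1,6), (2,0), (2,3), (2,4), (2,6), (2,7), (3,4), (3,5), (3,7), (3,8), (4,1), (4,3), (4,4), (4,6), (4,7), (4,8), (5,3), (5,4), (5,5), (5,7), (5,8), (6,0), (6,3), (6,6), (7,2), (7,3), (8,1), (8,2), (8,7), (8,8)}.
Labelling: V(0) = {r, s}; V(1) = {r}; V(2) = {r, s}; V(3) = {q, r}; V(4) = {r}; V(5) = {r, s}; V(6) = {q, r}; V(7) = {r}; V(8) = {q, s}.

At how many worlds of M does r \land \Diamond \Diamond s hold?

Let φ = r \land \Diamond \Diamond s. Evaluate φ at each world:
  0 (successors {0, 3, 4, 5, 7, 8}): φ is true.
  1 (successors {0, 1, 2, 5, 6}): φ is true.
  2 (successors {0, 3, 4, 6, 7}): φ is true.
  3 (successors {4, 5, 7, 8}): φ is true.
  4 (successors {1, 3, 4, 6, 7, 8}): φ is true.
  5 (successors {3, 4, 5, 7, 8}): φ is true.
  6 (successors {0, 3, 6}): φ is true.
  7 (successors {2, 3}): φ is true.
  8 (successors {1, 2, 7, 8}): φ is false.
For instance, at 3:
  At 3: r is true, \Diamond \Diamond s is true, so r \land \Diamond \Diamond s is true.
    At 3: \Diamond \Diamond s requires \Diamond s at some successor in {4, 5, 7, 8}.
      \Diamond s holds at 4, so \Diamond \Diamond s is true at 3.
Satisfying worlds: {0, 1, 2, 3, 4, 5, 6, 7}

8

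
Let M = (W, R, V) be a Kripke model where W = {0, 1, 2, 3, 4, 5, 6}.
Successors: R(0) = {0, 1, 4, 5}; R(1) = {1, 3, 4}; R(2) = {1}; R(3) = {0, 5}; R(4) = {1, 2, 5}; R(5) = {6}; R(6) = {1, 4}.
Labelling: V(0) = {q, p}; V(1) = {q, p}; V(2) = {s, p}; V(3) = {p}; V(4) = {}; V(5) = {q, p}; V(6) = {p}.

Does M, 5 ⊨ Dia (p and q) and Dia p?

Recall that Dia ψ holds at a world iff ψ holds at some accessible world.
At 5: Dia (p and q) is false, Dia p is true, so Dia (p and q) and Dia p is false.
  At 5: Dia (p and q) requires p and q at some successor in {6}.
    At 6: p and q is false.
  So Dia (p and q) is false at 5.
  At 5: Dia p requires p at some successor in {6}.
    p holds at 6, so Dia p is true at 5.

No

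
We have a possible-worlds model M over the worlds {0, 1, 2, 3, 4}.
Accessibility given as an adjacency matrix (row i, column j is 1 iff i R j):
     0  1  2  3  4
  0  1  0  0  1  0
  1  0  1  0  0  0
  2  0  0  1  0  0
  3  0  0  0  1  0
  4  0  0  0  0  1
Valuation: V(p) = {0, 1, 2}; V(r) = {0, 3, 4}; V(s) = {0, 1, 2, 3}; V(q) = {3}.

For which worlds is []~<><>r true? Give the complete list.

1, 2

Let φ = []~<><>r. Evaluate φ at each world:
  0 (successors {0, 3}): φ is false.
  1 (successors {1}): φ is true.
  2 (successors {2}): φ is true.
  3 (successors {3}): φ is false.
  4 (successors {4}): φ is false.
For instance, at 3:
  At 3: []~<><>r requires ~<><>r at every successor {3}.
    ~<><>r fails at 3, so []~<><>r is false at 3.
      At 3: <><>r is true, so ~<><>r is false.
Satisfying worlds: {1, 2}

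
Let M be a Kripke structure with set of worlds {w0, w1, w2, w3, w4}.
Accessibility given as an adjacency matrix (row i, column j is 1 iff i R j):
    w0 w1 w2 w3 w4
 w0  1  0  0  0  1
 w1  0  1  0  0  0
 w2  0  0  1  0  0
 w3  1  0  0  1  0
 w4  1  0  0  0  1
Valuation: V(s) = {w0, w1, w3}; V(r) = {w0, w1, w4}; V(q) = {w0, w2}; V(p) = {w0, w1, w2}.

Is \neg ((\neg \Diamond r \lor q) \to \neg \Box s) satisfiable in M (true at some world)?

Let φ = \neg ((\neg \Diamond r \lor q) \to \neg \Box s). Evaluate φ at each world:
  w0 (successors {w0, w4}): φ is false.
  w1 (successors {w1}): φ is false.
  w2 (successors {w2}): φ is false.
  w3 (successors {w0, w3}): φ is false.
  w4 (successors {w0, w4}): φ is false.
For instance, at w1:
  At w1: (\neg \Diamond r \lor q) \to \neg \Box s is true, so \neg ((\neg \Diamond r \lor q) \to \neg \Box s) is false.
    At w1: \neg \Diamond r \lor q is false, \neg \Box s is false, so (\neg \Diamond r \lor q) \to \neg \Box s is true.
      At w1: \neg \Diamond r is false, q is false, so \neg \Diamond r \lor q is false.
      At w1: \Box s is true, so \neg \Box s is false.

No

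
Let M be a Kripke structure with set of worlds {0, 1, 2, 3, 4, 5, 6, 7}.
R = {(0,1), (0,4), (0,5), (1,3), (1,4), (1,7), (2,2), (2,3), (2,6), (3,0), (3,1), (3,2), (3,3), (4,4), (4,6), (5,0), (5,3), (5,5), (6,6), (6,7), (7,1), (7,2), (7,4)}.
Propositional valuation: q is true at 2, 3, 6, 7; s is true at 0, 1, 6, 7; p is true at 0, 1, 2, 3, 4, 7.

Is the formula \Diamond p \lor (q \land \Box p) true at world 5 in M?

At 5: \Diamond p is true, q \land \Box p is false, so \Diamond p \lor (q \land \Box p) is true.
  At 5: \Diamond p requires p at some successor in {0, 3, 5}.
    p holds at 0, so \Diamond p is true at 5.
  At 5: q is false, \Box p is false, so q \land \Box p is false.
    At 5: \Box p requires p at every successor {0, 3, 5}.
      p fails at 5, so \Box p is false at 5.

Yes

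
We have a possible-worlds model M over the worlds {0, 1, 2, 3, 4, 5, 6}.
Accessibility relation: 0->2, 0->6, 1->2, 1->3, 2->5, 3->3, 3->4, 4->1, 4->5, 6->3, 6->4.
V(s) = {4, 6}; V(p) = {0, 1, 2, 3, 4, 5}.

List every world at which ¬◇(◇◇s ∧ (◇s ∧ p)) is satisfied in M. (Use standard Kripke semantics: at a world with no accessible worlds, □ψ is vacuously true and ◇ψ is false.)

0, 2, 4, 5

Let φ = ¬◇(◇◇s ∧ (◇s ∧ p)). Evaluate φ at each world:
  0 (successors {2, 6}): φ is true.
  1 (successors {2, 3}): φ is false.
  2 (successors {5}): φ is true.
  3 (successors {3, 4}): φ is false.
  4 (successors {1, 5}): φ is true.
  5 (successors ∅): φ is true.
  6 (successors {3, 4}): φ is false.
For instance, at 4:
  At 4: ◇(◇◇s ∧ (◇s ∧ p)) is false, so ¬◇(◇◇s ∧ (◇s ∧ p)) is true.
    At 4: ◇(◇◇s ∧ (◇s ∧ p)) requires ◇◇s ∧ (◇s ∧ p) at some successor in {1, 5}.
      At 1: ◇◇s ∧ (◇s ∧ p) is false.
      At 5: ◇◇s ∧ (◇s ∧ p) is false.
    So ◇(◇◇s ∧ (◇s ∧ p)) is false at 4.
Satisfying worlds: {0, 2, 4, 5}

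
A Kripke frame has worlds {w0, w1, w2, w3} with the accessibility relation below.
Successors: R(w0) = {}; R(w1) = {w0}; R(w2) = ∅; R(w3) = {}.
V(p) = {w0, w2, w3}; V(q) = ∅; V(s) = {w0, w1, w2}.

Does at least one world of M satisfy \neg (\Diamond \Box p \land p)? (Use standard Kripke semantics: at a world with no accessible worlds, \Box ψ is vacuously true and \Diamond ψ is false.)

Yes

Let φ = \neg (\Diamond \Box p \land p). Evaluate φ at each world:
  w0 (successors ∅): φ is true.
  w1 (successors {w0}): φ is true.
  w2 (successors ∅): φ is true.
  w3 (successors ∅): φ is true.
Detail at w0 (witness):
  At w0: \Diamond \Box p \land p is false, so \neg (\Diamond \Box p \land p) is true.
    At w0: \Diamond \Box p is false, p is true, so \Diamond \Box p \land p is false.
      At w0: no accessible worlds, so \Diamond \Box p is false.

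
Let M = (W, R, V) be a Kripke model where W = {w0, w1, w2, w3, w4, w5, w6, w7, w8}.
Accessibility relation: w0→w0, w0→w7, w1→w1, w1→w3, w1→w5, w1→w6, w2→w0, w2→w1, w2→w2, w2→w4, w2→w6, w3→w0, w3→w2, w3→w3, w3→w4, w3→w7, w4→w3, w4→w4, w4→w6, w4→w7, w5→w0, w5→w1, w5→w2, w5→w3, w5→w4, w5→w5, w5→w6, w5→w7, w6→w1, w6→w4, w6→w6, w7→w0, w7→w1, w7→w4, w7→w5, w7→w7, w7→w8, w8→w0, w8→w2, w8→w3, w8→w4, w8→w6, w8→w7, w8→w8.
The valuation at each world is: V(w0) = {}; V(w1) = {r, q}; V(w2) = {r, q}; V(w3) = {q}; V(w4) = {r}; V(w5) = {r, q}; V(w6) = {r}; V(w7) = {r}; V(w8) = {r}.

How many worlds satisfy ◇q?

8

Recall that ◇ψ holds at a world iff ψ holds at some accessible world.
Let φ = ◇q. Evaluate φ at each world:
  w0 (successors {w0, w7}): φ is false.
  w1 (successors {w1, w3, w5, w6}): φ is true.
  w2 (successors {w0, w1, w2, w4, w6}): φ is true.
  w3 (successors {w0, w2, w3, w4, w7}): φ is true.
  w4 (successors {w3, w4, w6, w7}): φ is true.
  w5 (successors {w0, w1, w2, w3, w4, w5, w6, w7}): φ is true.
  w6 (successors {w1, w4, w6}): φ is true.
  w7 (successors {w0, w1, w4, w5, w7, w8}): φ is true.
  w8 (successors {w0, w2, w3, w4, w6, w7, w8}): φ is true.
For instance, at w0:
  At w0: ◇q requires q at some successor in {w0, w7}.
    At w0: q is false.
    At w7: q is false.
  So ◇q is false at w0.
Satisfying worlds: {w1, w2, w3, w4, w5, w6, w7, w8}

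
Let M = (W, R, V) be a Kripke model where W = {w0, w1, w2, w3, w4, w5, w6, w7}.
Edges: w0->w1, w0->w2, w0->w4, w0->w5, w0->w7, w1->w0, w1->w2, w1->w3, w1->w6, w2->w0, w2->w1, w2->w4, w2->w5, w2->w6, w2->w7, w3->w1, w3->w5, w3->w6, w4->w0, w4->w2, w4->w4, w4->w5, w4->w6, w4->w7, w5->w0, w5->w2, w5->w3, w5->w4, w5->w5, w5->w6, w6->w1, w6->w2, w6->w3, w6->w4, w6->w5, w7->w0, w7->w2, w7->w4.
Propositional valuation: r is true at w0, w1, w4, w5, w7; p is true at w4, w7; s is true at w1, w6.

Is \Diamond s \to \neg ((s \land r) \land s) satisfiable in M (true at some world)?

Let φ = \Diamond s \to \neg ((s \land r) \land s). Evaluate φ at each world:
  w0 (successors {w1, w2, w4, w5, w7}): φ is true.
  w1 (successors {w0, w2, w3, w6}): φ is false.
  w2 (successors {w0, w1, w4, w5, w6, w7}): φ is true.
  w3 (successors {w1, w5, w6}): φ is true.
  w4 (successors {w0, w2, w4, w5, w6, w7}): φ is true.
  w5 (successors {w0, w2, w3, w4, w5, w6}): φ is true.
  w6 (successors {w1, w2, w3, w4, w5}): φ is true.
  w7 (successors {w0, w2, w4}): φ is true.
Detail at w0 (witness):
  At w0: \Diamond s is true, \neg ((s \land r) \land s) is true, so \Diamond s \to \neg ((s \land r) \land s) is true.
    At w0: \Diamond s requires s at some successor in {w1, w2, w4, w5, w7}.
      s holds at w1, so \Diamond s is true at w0.

Yes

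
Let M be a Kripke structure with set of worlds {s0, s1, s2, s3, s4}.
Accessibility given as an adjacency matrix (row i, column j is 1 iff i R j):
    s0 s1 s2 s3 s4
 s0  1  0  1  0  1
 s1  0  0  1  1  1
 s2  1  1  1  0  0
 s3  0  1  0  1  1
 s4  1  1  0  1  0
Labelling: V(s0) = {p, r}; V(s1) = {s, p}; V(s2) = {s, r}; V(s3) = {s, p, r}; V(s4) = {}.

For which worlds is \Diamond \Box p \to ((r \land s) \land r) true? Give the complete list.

Let φ = \Diamond \Box p \to ((r \land s) \land r). Evaluate φ at each world:
  s0 (successors {s0, s2, s4}): φ is false.
  s1 (successors {s2, s3, s4}): φ is false.
  s2 (successors {s0, s1, s2}): φ is true.
  s3 (successors {s1, s3, s4}): φ is true.
  s4 (successors {s0, s1, s3}): φ is true.
For instance, at s3:
  At s3: \Diamond \Box p is true, (r \land s) \land r is true, so \Diamond \Box p \to ((r \land s) \land r) is true.
    At s3: \Diamond \Box p requires \Box p at some successor in {s1, s3, s4}.
      \Box p holds at s4, so \Diamond \Box p is true at s3.
Satisfying worlds: {s2, s3, s4}

s2, s3, s4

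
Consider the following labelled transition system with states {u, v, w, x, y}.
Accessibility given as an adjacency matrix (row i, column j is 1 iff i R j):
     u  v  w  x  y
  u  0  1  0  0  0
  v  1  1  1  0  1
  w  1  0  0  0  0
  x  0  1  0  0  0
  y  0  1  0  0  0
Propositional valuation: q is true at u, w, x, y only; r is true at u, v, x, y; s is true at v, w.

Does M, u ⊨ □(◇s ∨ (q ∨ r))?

Yes

Recall that □ψ holds at a world iff ψ holds at every accessible world, and ◇ψ holds iff ψ holds at some accessible world.
At u: □(◇s ∨ (q ∨ r)) requires ◇s ∨ (q ∨ r) at every successor {v}.
    At v: ◇s is true, q ∨ r is true, so ◇s ∨ (q ∨ r) is true.
      At v: ◇s requires s at some successor in {u, v, w, y}.
        s holds at v, so ◇s is true at v.
So □(◇s ∨ (q ∨ r)) is true at u.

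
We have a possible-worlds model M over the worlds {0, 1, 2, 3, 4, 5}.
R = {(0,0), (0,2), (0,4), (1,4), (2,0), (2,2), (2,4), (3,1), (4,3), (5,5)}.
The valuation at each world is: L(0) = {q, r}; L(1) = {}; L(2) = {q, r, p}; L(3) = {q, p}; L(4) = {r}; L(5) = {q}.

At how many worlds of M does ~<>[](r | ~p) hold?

1

Let φ = ~<>[](r | ~p). Evaluate φ at each world:
  0 (successors {0, 2, 4}): φ is false.
  1 (successors {4}): φ is true.
  2 (successors {0, 2, 4}): φ is false.
  3 (successors {1}): φ is false.
  4 (successors {3}): φ is false.
  5 (successors {5}): φ is false.
For instance, at 2:
  At 2: <>[](r | ~p) is true, so ~<>[](r | ~p) is false.
    At 2: <>[](r | ~p) requires [](r | ~p) at some successor in {0, 2, 4}.
      [](r | ~p) holds at 0, so <>[](r | ~p) is true at 2.
Satisfying worlds: {1}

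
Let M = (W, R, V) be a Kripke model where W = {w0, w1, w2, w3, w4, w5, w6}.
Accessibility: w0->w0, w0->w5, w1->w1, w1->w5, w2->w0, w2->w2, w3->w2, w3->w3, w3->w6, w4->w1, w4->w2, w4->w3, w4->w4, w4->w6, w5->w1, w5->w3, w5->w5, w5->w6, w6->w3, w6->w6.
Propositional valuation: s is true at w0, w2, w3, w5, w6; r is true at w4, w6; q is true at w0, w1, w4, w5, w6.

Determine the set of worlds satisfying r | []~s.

Recall that []ψ holds at a world iff ψ holds at every accessible world, and <>ψ holds iff ψ holds at some accessible world.
Let φ = r | []~s. Evaluate φ at each world:
  w0 (successors {w0, w5}): φ is false.
  w1 (successors {w1, w5}): φ is false.
  w2 (successors {w0, w2}): φ is false.
  w3 (successors {w2, w3, w6}): φ is false.
  w4 (successors {w1, w2, w3, w4, w6}): φ is true.
  w5 (successors {w1, w3, w5, w6}): φ is false.
  w6 (successors {w3, w6}): φ is true.
For instance, at w2:
  At w2: r is false, []~s is false, so r | []~s is false.
    At w2: []~s requires ~s at every successor {w0, w2}.
      ~s fails at w0, so []~s is false at w2.
Satisfying worlds: {w4, w6}

w4, w6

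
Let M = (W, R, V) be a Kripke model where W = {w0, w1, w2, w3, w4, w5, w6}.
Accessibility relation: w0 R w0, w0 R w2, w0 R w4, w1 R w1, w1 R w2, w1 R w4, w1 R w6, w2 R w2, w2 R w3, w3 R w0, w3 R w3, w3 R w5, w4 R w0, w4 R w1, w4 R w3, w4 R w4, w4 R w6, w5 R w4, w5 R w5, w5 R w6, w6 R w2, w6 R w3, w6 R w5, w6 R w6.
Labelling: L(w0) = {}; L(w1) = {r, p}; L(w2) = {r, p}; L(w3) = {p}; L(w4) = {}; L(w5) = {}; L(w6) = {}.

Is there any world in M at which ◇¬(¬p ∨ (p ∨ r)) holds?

No

Recall that ◇ψ holds at a world iff ψ holds at some accessible world.
Let φ = ◇¬(¬p ∨ (p ∨ r)). Evaluate φ at each world:
  w0 (successors {w0, w2, w4}): φ is false.
  w1 (successors {w1, w2, w4, w6}): φ is false.
  w2 (successors {w2, w3}): φ is false.
  w3 (successors {w0, w3, w5}): φ is false.
  w4 (successors {w0, w1, w3, w4, w6}): φ is false.
  w5 (successors {w4, w5, w6}): φ is false.
  w6 (successors {w2, w3, w5, w6}): φ is false.
For instance, at w5:
  At w5: ◇¬(¬p ∨ (p ∨ r)) requires ¬(¬p ∨ (p ∨ r)) at some successor in {w4, w5, w6}.
    At w4: ¬(¬p ∨ (p ∨ r)) is false.
    At w5: ¬(¬p ∨ (p ∨ r)) is false.
    At w6: ¬(¬p ∨ (p ∨ r)) is false.
  So ◇¬(¬p ∨ (p ∨ r)) is false at w5.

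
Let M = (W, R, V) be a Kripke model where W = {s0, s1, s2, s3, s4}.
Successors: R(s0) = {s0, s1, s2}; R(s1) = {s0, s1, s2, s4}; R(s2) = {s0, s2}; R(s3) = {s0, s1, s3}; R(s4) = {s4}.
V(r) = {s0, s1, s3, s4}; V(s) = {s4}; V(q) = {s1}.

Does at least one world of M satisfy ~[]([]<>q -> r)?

Let φ = ~[]([]<>q -> r). Evaluate φ at each world:
  s0 (successors {s0, s1, s2}): φ is false.
  s1 (successors {s0, s1, s2, s4}): φ is false.
  s2 (successors {s0, s2}): φ is false.
  s3 (successors {s0, s1, s3}): φ is false.
  s4 (successors {s4}): φ is false.
For instance, at s4:
  At s4: []([]<>q -> r) is true, so ~[]([]<>q -> r) is false.
    At s4: []([]<>q -> r) requires []<>q -> r at every successor {s4}.
      At s4: []<>q -> r is true.
    So []([]<>q -> r) is true at s4.

No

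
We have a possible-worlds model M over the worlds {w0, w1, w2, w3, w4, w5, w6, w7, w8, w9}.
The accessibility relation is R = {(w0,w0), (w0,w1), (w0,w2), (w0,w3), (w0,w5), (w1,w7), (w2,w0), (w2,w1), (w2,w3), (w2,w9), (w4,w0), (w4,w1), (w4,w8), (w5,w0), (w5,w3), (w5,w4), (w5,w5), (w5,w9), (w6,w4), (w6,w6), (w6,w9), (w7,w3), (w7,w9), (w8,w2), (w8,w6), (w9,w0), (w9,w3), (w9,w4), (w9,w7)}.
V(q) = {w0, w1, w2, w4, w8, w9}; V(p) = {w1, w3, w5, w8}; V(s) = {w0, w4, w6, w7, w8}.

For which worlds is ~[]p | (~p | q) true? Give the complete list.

Let φ = ~[]p | (~p | q). Evaluate φ at each world:
  w0 (successors {w0, w1, w2, w3, w5}): φ is true.
  w1 (successors {w7}): φ is true.
  w2 (successors {w0, w1, w3, w9}): φ is true.
  w3 (successors ∅): φ is false.
  w4 (successors {w0, w1, w8}): φ is true.
  w5 (successors {w0, w3, w4, w5, w9}): φ is true.
  w6 (successors {w4, w6, w9}): φ is true.
  w7 (successors {w3, w9}): φ is true.
  w8 (successors {w2, w6}): φ is true.
  w9 (successors {w0, w3, w4, w7}): φ is true.
For instance, at w5:
  At w5: ~[]p is true, ~p | q is false, so ~[]p | (~p | q) is true.
    At w5: []p is false, so ~[]p is true.
      At w5: []p requires p at every successor {w0, w3, w4, w5, w9}.
        p fails at w0, so []p is false at w5.
Satisfying worlds: {w0, w1, w2, w4, w5, w6, w7, w8, w9}

w0, w1, w2, w4, w5, w6, w7, w8, w9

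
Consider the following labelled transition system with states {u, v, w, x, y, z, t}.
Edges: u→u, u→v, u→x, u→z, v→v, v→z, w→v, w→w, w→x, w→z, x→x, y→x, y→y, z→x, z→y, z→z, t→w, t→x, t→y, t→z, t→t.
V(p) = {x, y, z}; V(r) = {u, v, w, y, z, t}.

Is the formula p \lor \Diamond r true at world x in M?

At x: p is true, \Diamond r is false, so p \lor \Diamond r is true.
  At x: \Diamond r requires r at some successor in {x}.
    At x: r is false.
  So \Diamond r is false at x.

Yes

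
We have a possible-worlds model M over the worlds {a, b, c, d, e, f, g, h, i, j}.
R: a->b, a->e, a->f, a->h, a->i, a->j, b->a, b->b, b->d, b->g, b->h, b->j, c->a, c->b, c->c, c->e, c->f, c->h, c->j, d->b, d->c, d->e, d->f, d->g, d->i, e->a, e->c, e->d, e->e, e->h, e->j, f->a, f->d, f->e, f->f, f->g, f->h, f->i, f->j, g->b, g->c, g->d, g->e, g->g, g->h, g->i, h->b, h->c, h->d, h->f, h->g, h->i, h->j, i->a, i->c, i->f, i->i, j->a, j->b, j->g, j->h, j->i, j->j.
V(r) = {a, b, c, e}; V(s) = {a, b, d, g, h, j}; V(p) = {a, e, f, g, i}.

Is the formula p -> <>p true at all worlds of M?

Recall that <>ψ holds at a world iff ψ holds at some accessible world.
Let φ = p -> <>p. Evaluate φ at each world:
  a (successors {b, e, f, h, i, j}): φ is true.
  b (successors {a, b, d, g, h, j}): φ is true.
  c (successors {a, b, c, e, f, h, j}): φ is true.
  d (successors {b, c, e, f, g, i}): φ is true.
  e (successors {a, c, d, e, h, j}): φ is true.
  f (successors {a, d, e, f, g, h, i, j}): φ is true.
  g (successors {b, c, d, e, g, h, i}): φ is true.
  h (successors {b, c, d, f, g, i, j}): φ is true.
  i (successors {a, c, f, i}): φ is true.
  j (successors {a, b, g, h, i, j}): φ is true.
For instance, at b:
  At b: p is false, <>p is true, so p -> <>p is true.
    At b: <>p requires p at some successor in {a, b, d, g, h, j}.
      p holds at a, so <>p is true at b.

Yes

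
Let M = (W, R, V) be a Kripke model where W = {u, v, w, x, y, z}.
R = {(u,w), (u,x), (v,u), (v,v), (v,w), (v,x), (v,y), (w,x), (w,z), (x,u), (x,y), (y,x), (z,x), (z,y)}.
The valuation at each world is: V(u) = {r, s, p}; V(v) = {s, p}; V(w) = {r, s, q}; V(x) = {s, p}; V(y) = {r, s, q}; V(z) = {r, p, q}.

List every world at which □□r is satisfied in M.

Let φ = □□r. Evaluate φ at each world:
  u (successors {w, x}): φ is false.
  v (successors {u, v, w, x, y}): φ is false.
  w (successors {x, z}): φ is false.
  x (successors {u, y}): φ is false.
  y (successors {x}): φ is true.
  z (successors {x, y}): φ is false.
For instance, at u:
  At u: □□r requires □r at every successor {w, x}.
    □r fails at w, so □□r is false at u.
      At w: □r requires r at every successor {x, z}.
        r fails at x, so □r is false at w.
Satisfying worlds: {y}

y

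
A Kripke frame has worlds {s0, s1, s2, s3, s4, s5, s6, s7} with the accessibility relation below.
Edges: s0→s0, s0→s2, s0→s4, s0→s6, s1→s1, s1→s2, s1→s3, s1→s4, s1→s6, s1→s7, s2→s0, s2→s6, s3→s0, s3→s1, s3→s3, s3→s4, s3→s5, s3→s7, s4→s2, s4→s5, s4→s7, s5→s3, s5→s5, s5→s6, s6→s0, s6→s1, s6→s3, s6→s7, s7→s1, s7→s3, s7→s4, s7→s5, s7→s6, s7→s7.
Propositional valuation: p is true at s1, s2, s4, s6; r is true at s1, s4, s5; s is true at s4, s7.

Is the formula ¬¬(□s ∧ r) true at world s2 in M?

At s2: ¬(□s ∧ r) is true, so ¬¬(□s ∧ r) is false.
  At s2: □s ∧ r is false, so ¬(□s ∧ r) is true.
    At s2: □s is false, r is false, so □s ∧ r is false.
      At s2: □s requires s at every successor {s0, s6}.
        s fails at s0, so □s is false at s2.

No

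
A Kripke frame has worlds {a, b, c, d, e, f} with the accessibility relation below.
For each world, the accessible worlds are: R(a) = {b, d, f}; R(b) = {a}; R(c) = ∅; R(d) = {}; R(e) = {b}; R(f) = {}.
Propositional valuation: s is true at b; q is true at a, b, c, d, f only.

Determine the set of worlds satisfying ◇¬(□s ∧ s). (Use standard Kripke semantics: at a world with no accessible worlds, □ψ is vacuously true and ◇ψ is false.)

Let φ = ◇¬(□s ∧ s). Evaluate φ at each world:
  a (successors {b, d, f}): φ is true.
  b (successors {a}): φ is true.
  c (successors ∅): φ is false.
  d (successors ∅): φ is false.
  e (successors {b}): φ is true.
  f (successors ∅): φ is false.
For instance, at b:
  At b: ◇¬(□s ∧ s) requires ¬(□s ∧ s) at some successor in {a}.
    ¬(□s ∧ s) holds at a, so ◇¬(□s ∧ s) is true at b.
      At a: □s ∧ s is false, so ¬(□s ∧ s) is true.
Satisfying worlds: {a, b, e}

a, b, e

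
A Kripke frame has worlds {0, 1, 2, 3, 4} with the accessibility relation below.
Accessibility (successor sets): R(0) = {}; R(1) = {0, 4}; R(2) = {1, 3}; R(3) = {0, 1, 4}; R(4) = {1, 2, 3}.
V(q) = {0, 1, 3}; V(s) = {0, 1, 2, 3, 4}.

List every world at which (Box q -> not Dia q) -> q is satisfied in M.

0, 1, 2, 3

Recall that Box ψ holds at a world iff ψ holds at every accessible world, and Dia ψ holds iff ψ holds at some accessible world.
Let φ = (Box q -> not Dia q) -> q. Evaluate φ at each world:
  0 (successors ∅): φ is true.
  1 (successors {0, 4}): φ is true.
  2 (successors {1, 3}): φ is true.
  3 (successors {0, 1, 4}): φ is true.
  4 (successors {1, 2, 3}): φ is false.
For instance, at 3:
  At 3: Box q -> not Dia q is true, q is true, so (Box q -> not Dia q) -> q is true.
    At 3: Box q is false, not Dia q is false, so Box q -> not Dia q is true.
      At 3: Box q requires q at every successor {0, 1, 4}.
        q fails at 4, so Box q is false at 3.
      At 3: Dia q is true, so not Dia q is false.
Satisfying worlds: {0, 1, 2, 3}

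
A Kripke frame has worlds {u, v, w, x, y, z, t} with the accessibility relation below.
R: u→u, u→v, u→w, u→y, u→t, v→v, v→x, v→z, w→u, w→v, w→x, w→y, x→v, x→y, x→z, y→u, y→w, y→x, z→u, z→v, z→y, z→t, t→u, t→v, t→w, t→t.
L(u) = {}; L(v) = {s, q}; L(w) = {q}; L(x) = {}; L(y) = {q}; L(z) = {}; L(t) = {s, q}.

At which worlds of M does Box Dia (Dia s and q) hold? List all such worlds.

Let φ = Box Dia (Dia s and q). Evaluate φ at each world:
  u (successors {u, v, w, y, t}): φ is true.
  v (successors {v, x, z}): φ is true.
  w (successors {u, v, x, y}): φ is true.
  x (successors {v, y, z}): φ is true.
  y (successors {u, w, x}): φ is true.
  z (successors {u, v, y, t}): φ is true.
  t (successors {u, v, w, t}): φ is true.
For instance, at w:
  At w: Box Dia (Dia s and q) requires Dia (Dia s and q) at every successor {u, v, x, y}.
    At u: Dia (Dia s and q) is true.
    At v: Dia (Dia s and q) is true.
    At x: Dia (Dia s and q) is true.
    At y: Dia (Dia s and q) is true.
  So Box Dia (Dia s and q) is true at w.
Satisfying worlds: {u, v, w, x, y, z, t}

u, v, w, x, y, z, t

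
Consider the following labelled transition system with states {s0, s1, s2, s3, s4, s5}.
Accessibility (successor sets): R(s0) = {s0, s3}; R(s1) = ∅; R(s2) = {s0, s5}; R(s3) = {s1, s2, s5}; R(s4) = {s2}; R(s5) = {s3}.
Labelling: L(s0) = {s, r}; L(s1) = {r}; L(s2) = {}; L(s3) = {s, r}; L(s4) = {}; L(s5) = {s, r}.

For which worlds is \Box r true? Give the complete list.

Let φ = \Box r. Evaluate φ at each world:
  s0 (successors {s0, s3}): φ is true.
  s1 (successors ∅): φ is true.
  s2 (successors {s0, s5}): φ is true.
  s3 (successors {s1, s2, s5}): φ is false.
  s4 (successors {s2}): φ is false.
  s5 (successors {s3}): φ is true.
For instance, at s5:
  At s5: \Box r requires r at every successor {s3}.
    At s3: r is true.
  So \Box r is true at s5.
Satisfying worlds: {s0, s1, s2, s5}

s0, s1, s2, s5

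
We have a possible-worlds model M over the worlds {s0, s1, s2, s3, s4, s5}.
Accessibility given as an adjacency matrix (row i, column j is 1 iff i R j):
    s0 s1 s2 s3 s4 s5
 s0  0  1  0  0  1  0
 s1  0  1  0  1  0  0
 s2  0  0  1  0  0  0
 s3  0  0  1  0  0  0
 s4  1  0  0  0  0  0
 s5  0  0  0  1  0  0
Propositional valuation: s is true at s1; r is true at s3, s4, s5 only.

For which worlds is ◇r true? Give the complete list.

s0, s1, s5

Recall that ◇ψ holds at a world iff ψ holds at some accessible world.
Let φ = ◇r. Evaluate φ at each world:
  s0 (successors {s1, s4}): φ is true.
  s1 (successors {s1, s3}): φ is true.
  s2 (successors {s2}): φ is false.
  s3 (successors {s2}): φ is false.
  s4 (successors {s0}): φ is false.
  s5 (successors {s3}): φ is true.
For instance, at s2:
  At s2: ◇r requires r at some successor in {s2}.
    At s2: r is false.
  So ◇r is false at s2.
Satisfying worlds: {s0, s1, s5}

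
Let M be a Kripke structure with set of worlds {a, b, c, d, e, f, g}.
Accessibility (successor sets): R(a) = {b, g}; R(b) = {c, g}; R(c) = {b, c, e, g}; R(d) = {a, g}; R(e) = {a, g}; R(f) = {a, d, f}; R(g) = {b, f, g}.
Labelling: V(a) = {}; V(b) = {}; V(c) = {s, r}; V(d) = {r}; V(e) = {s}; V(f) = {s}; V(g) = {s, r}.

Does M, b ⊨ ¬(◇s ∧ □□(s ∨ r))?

Yes

Recall that □ψ holds at a world iff ψ holds at every accessible world, and ◇ψ holds iff ψ holds at some accessible world.
At b: ◇s ∧ □□(s ∨ r) is false, so ¬(◇s ∧ □□(s ∨ r)) is true.
  At b: ◇s is true, □□(s ∨ r) is false, so ◇s ∧ □□(s ∨ r) is false.
    At b: ◇s requires s at some successor in {c, g}.
      s holds at c, so ◇s is true at b.
    At b: □□(s ∨ r) requires □(s ∨ r) at every successor {c, g}.
      □(s ∨ r) fails at c, so □□(s ∨ r) is false at b.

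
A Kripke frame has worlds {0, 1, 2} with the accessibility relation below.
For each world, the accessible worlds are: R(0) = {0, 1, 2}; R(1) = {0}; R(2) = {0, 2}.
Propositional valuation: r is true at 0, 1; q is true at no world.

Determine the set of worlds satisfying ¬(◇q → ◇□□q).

Let φ = ¬(◇q → ◇□□q). Evaluate φ at each world:
  0 (successors {0, 1, 2}): φ is false.
  1 (successors {0}): φ is false.
  2 (successors {0, 2}): φ is false.
For instance, at 2:
  At 2: ◇q → ◇□□q is true, so ¬(◇q → ◇□□q) is false.
    At 2: ◇q is false, ◇□□q is false, so ◇q → ◇□□q is true.
      At 2: ◇q requires q at some successor in {0, 2}.
        At 0: q is false.
        At 2: q is false.
      So ◇q is false at 2.
      At 2: ◇□□q requires □□q at some successor in {0, 2}.
        At 0: □□q is false.
        At 2: □□q is false.
      So ◇□□q is false at 2.
Satisfying worlds: none.

none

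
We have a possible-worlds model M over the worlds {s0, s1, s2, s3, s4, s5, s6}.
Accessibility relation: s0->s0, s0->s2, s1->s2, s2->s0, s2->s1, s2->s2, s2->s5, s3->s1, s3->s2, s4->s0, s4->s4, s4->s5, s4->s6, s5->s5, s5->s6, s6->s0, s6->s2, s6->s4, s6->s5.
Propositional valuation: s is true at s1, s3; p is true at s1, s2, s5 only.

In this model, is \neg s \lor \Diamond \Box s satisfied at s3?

No

At s3: \neg s is false, \Diamond \Box s is false, so \neg s \lor \Diamond \Box s is false.
  At s3: \Diamond \Box s requires \Box s at some successor in {s1, s2}.
    At s1: \Box s is false.
    At s2: \Box s is false.
  So \Diamond \Box s is false at s3.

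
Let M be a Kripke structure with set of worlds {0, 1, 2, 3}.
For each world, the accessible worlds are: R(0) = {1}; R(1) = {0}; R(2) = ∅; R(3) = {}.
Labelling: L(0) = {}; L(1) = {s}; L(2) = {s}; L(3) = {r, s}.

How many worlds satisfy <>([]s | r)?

Recall that []ψ holds at a world iff ψ holds at every accessible world, and <>ψ holds iff ψ holds at some accessible world.
Let φ = <>([]s | r). Evaluate φ at each world:
  0 (successors {1}): φ is false.
  1 (successors {0}): φ is true.
  2 (successors ∅): φ is false.
  3 (successors ∅): φ is false.
For instance, at 1:
  At 1: <>([]s | r) requires []s | r at some successor in {0}.
    []s | r holds at 0, so <>([]s | r) is true at 1.
      At 0: []s is true, r is false, so []s | r is true.
Satisfying worlds: {1}

1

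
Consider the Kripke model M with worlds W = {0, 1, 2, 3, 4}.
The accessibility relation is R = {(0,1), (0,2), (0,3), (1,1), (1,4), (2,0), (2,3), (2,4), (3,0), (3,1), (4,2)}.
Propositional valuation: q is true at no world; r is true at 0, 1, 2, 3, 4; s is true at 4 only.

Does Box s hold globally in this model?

No

Recall that Box ψ holds at a world iff ψ holds at every accessible world, and Dia ψ holds iff ψ holds at some accessible world.
Let φ = Box s. Evaluate φ at each world:
  0 (successors {1, 2, 3}): φ is false.
  1 (successors {1, 4}): φ is false.
  2 (successors {0, 3, 4}): φ is false.
  3 (successors {0, 1}): φ is false.
  4 (successors {2}): φ is false.
Detail at 0 (counterexample):
  At 0: Box s requires s at every successor {1, 2, 3}.
    s fails at 1, so Box s is false at 0.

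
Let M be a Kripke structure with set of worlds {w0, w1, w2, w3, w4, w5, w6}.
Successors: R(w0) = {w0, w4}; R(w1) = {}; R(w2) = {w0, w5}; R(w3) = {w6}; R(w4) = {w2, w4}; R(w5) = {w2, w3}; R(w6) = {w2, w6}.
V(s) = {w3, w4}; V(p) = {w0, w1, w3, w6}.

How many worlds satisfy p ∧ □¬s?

Let φ = p ∧ □¬s. Evaluate φ at each world:
  w0 (successors {w0, w4}): φ is false.
  w1 (successors ∅): φ is true.
  w2 (successors {w0, w5}): φ is false.
  w3 (successors {w6}): φ is true.
  w4 (successors {w2, w4}): φ is false.
  w5 (successors {w2, w3}): φ is false.
  w6 (successors {w2, w6}): φ is true.
For instance, at w2:
  At w2: p is false, □¬s is true, so p ∧ □¬s is false.
    At w2: □¬s requires ¬s at every successor {w0, w5}.
      At w0: ¬s is true.
      At w5: ¬s is true.
    So □¬s is true at w2.
Satisfying worlds: {w1, w3, w6}

3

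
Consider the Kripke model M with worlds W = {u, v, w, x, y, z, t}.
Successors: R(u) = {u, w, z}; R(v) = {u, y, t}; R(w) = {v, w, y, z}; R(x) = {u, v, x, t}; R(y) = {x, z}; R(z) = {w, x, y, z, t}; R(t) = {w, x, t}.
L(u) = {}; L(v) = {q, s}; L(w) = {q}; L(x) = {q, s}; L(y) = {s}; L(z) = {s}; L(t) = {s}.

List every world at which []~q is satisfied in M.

v

Let φ = []~q. Evaluate φ at each world:
  u (successors {u, w, z}): φ is false.
  v (successors {u, y, t}): φ is true.
  w (successors {v, w, y, z}): φ is false.
  x (successors {u, v, x, t}): φ is false.
  y (successors {x, z}): φ is false.
  z (successors {w, x, y, z, t}): φ is false.
  t (successors {w, x, t}): φ is false.
For instance, at w:
  At w: []~q requires ~q at every successor {v, w, y, z}.
    ~q fails at v, so []~q is false at w.
Satisfying worlds: {v}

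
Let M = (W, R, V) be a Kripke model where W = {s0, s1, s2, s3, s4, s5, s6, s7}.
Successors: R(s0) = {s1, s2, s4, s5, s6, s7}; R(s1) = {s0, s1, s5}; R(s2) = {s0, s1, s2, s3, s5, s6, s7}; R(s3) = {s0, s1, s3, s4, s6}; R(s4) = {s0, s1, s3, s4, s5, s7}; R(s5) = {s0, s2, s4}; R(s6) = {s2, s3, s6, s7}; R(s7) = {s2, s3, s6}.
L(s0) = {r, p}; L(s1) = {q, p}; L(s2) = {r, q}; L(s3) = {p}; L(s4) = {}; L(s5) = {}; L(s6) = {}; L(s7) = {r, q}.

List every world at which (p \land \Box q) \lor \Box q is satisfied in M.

Recall that \Box ψ holds at a world iff ψ holds at every accessible world, and \Diamond ψ holds iff ψ holds at some accessible world.
Let φ = (p \land \Box q) \lor \Box q. Evaluate φ at each world:
  s0 (successors {s1, s2, s4, s5, s6, s7}): φ is false.
  s1 (successors {s0, s1, s5}): φ is false.
  s2 (successors {s0, s1, s2, s3, s5, s6, s7}): φ is false.
  s3 (successors {s0, s1, s3, s4, s6}): φ is false.
  s4 (successors {s0, s1, s3, s4, s5, s7}): φ is false.
  s5 (successors {s0, s2, s4}): φ is false.
  s6 (successors {s2, s3, s6, s7}): φ is false.
  s7 (successors {s2, s3, s6}): φ is false.
For instance, at s0:
  At s0: p \land \Box q is false, \Box q is false, so (p \land \Box q) \lor \Box q is false.
    At s0: p is true, \Box q is false, so p \land \Box q is false.
      At s0: \Box q requires q at every successor {s1, s2, s4, s5, s6, s7}.
        q fails at s4, so \Box q is false at s0.
    At s0: \Box q requires q at every successor {s1, s2, s4, s5, s6, s7}.
      q fails at s4, so \Box q is false at s0.
Satisfying worlds: none.

none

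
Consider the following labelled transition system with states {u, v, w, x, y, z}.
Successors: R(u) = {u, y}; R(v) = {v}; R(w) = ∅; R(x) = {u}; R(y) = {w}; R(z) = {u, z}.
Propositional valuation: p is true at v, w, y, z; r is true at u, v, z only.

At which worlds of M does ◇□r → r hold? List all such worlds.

Let φ = ◇□r → r. Evaluate φ at each world:
  u (successors {u, y}): φ is true.
  v (successors {v}): φ is true.
  w (successors ∅): φ is true.
  x (successors {u}): φ is true.
  y (successors {w}): φ is false.
  z (successors {u, z}): φ is true.
For instance, at z:
  At z: ◇□r is true, r is true, so ◇□r → r is true.
    At z: ◇□r requires □r at some successor in {u, z}.
      □r holds at z, so ◇□r is true at z.
Satisfying worlds: {u, v, w, x, z}

u, v, w, x, z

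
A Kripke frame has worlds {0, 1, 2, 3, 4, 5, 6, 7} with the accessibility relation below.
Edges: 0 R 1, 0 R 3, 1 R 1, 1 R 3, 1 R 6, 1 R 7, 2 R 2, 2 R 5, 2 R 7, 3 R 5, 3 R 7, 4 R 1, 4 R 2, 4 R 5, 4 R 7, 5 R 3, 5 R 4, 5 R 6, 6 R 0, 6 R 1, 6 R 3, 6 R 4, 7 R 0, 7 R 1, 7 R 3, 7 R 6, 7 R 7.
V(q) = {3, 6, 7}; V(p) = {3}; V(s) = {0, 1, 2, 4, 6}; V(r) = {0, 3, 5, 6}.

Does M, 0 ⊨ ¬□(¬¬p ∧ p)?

Yes

At 0: □(¬¬p ∧ p) is false, so ¬□(¬¬p ∧ p) is true.
  At 0: □(¬¬p ∧ p) requires ¬¬p ∧ p at every successor {1, 3}.
    ¬¬p ∧ p fails at 1, so □(¬¬p ∧ p) is false at 0.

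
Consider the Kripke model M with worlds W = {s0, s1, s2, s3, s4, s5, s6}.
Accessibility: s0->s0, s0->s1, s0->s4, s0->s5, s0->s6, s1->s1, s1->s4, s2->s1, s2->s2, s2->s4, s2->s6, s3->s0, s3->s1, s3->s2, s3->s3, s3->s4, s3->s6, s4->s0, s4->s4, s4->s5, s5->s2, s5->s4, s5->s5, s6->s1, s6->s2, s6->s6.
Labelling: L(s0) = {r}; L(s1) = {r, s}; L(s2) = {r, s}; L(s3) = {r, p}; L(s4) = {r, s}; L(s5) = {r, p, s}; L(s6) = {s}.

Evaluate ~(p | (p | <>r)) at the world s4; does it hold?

No

Recall that <>ψ holds at a world iff ψ holds at some accessible world.
At s4: p | (p | <>r) is true, so ~(p | (p | <>r)) is false.
  At s4: p is false, p | <>r is true, so p | (p | <>r) is true.
    At s4: p is false, <>r is true, so p | <>r is true.
      At s4: <>r requires r at some successor in {s0, s4, s5}.
        r holds at s0, so <>r is true at s4.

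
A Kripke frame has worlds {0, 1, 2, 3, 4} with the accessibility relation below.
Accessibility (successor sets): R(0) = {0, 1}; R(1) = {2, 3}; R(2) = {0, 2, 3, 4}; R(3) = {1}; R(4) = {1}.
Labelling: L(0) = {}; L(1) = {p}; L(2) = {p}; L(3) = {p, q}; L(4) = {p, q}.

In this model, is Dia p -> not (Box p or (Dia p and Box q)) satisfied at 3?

Recall that Box ψ holds at a world iff ψ holds at every accessible world, and Dia ψ holds iff ψ holds at some accessible world.
At 3: Dia p is true, not (Box p or (Dia p and Box q)) is false, so Dia p -> not (Box p or (Dia p and Box q)) is false.
  At 3: Dia p requires p at some successor in {1}.
    p holds at 1, so Dia p is true at 3.
  At 3: Box p or (Dia p and Box q) is true, so not (Box p or (Dia p and Box q)) is false.
    At 3: Box p is true, Dia p and Box q is false, so Box p or (Dia p and Box q) is true.
      At 3: Box p requires p at every successor {1}.
        At 1: p is true.
      So Box p is true at 3.
      At 3: Dia p is true, Box q is false, so Dia p and Box q is false.

No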